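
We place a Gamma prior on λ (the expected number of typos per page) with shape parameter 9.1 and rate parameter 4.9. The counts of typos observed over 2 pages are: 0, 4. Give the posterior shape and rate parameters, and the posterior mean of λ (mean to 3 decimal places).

The Poisson likelihood adds the total count to the shape and the number of exposure periods to the rate. Here ∑xᵢ = 4 and n = 2, so shape 9.1→13.1 and rate 4.9→6.9.
Posterior mean = shape/rate = 13.1/6.9 = 1.899.

Posterior: Gamma(shape=13.1, rate=6.9); mean ≈ 1.899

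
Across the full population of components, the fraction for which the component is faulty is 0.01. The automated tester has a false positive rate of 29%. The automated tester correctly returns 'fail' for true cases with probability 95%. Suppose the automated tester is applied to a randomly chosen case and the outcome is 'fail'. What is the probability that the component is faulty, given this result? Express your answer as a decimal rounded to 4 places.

Write H for 'the component is faulty'. Prior odds H:¬H = 0.01/0.99 = 0.010101. For the 'fail' outcome, the likelihood ratio is 0.95/0.29 = 3.2759.
Posterior odds = 0.010101 × 3.2759 = 0.033090, so P(H|E) = 0.033090/(1+0.033090) = 0.0320.

P(H | E) ≈ 0.0320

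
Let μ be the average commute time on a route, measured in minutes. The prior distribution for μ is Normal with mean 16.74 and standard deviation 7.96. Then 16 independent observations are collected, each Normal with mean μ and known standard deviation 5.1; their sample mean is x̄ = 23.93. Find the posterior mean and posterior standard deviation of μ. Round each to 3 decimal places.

Prior precision 1/τ₀² = 1/7.96² = 0.0157824; data precision n/σ² = 16/5.1² = 0.615148.
Posterior precision = 0.0157824 + 0.615148 = 0.630930, giving posterior SD = 1/√0.630930 = 1.259.
Posterior mean = (0.0157824·16.74 + 0.615148·23.93) / 0.630930 = 23.750.

Posterior mean ≈ 23.750; posterior SD ≈ 1.259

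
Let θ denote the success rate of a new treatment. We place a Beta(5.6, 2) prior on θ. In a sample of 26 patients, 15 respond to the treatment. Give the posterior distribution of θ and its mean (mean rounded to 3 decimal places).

Posterior: Beta(20.6, 13); mean ≈ 0.613

Observing 15 successes and 11 failures updates Beta(5.6, 2) by adding the success and failure counts to the two shape parameters: α = 5.6+15 = 20.6, β = 2+11 = 13.
E[θ | data] = 20.6/(20.6+13) = 0.613.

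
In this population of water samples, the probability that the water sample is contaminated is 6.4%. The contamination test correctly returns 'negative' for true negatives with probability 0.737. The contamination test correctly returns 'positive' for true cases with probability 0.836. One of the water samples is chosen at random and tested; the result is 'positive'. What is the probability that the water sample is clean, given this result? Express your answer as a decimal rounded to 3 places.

P(¬H | E) ≈ 0.821

Write H for 'the water sample is contaminated'. Prior odds H:¬H = 0.064/0.936 = 0.068376. For the 'positive' outcome, the likelihood ratio is 0.836/0.263 = 3.1787.
Posterior odds = 0.068376 × 3.1787 = 0.21735, so P(H|E) = 0.21735/(1+0.21735) = 0.179. Then P(¬H|E) = 1 − 0.179 = 0.821.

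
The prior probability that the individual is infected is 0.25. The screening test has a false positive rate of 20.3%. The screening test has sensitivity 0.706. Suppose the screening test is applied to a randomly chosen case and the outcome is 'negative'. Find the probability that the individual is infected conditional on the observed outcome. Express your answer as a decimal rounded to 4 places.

P(H | E) ≈ 0.1095

Write H for 'the individual is infected'. Prior odds H:¬H = 0.25/0.75 = 0.33333. For the 'negative' outcome, the likelihood ratio is 0.294/0.797 = 0.36888.
Posterior odds = 0.33333 × 0.36888 = 0.12296, so P(H|E) = 0.12296/(1+0.12296) = 0.1095.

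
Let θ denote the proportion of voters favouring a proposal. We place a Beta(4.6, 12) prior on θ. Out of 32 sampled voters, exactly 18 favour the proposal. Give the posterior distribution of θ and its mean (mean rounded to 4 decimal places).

Posterior: Beta(22.6, 26); mean ≈ 0.4650

Observing 18 successes and 14 failures updates Beta(4.6, 12) by adding the success and failure counts to the two shape parameters: α = 4.6+18 = 22.6, β = 12+14 = 26.
E[θ | data] = 22.6/(22.6+26) = 0.4650.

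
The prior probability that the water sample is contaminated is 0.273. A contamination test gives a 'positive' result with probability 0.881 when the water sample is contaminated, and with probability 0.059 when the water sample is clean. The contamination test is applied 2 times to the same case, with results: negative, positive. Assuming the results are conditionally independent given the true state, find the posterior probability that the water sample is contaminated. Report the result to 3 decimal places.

With H the event that the water sample is contaminated, the joint likelihood of the observed sequence is P(data|H) = 0.119·0.881 = 0.10484 and P(data|¬H) = 0.941·0.059 = 0.055519.
Bayes: P(H|data) = 0.273·0.10484 / (0.273·0.10484 + 0.727·0.055519) = 0.028621/0.068983 = 0.4149.

Posterior P(H) ≈ 0.415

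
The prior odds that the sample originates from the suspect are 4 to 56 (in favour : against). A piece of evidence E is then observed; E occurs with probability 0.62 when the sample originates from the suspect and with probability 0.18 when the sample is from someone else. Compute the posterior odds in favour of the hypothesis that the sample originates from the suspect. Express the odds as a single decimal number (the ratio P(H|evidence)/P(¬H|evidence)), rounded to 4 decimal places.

Posterior odds ≈ 0.2460

Prior odds = 4/56 = 0.071429.
Likelihood ratio for E = 0.62/0.18 = 3.4444.
Posterior odds = prior odds × LR = 0.24603.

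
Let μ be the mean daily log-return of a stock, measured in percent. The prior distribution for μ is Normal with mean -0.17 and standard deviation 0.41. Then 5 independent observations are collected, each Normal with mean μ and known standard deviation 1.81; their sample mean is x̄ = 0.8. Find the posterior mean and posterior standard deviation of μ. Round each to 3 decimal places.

Posterior mean ≈ 0.028; posterior SD ≈ 0.366

Prior precision 1/τ₀² = 1/0.41² = 5.94884; data precision n/σ² = 5/1.81² = 1.52620.
Posterior precision = 5.94884 + 1.52620 = 7.47504, giving posterior SD = 1/√7.47504 = 0.366.
Posterior mean = (5.94884·-0.17 + 1.52620·0.8) / 7.47504 = 0.028.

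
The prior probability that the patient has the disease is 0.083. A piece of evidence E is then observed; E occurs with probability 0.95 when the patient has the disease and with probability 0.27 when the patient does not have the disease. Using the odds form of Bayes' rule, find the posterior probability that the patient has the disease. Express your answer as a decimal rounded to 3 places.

Prior odds = 0.083/(1−0.083) = 0.090513.
Likelihood ratio for E = 0.95/0.27 = 3.5185.
Posterior odds = prior odds × LR = 0.31847.
Posterior probability = odds/(1+odds) = 0.31847/1.3185 = 0.242.

Posterior probability ≈ 0.242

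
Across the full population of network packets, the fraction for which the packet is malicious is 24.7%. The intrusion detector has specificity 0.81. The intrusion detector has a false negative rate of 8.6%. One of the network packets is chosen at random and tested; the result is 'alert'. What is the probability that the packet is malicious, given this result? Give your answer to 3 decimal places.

P(H | E) ≈ 0.612

Write H for 'the packet is malicious'. Prior odds H:¬H = 0.247/0.753 = 0.32802. For the 'alert' outcome, the likelihood ratio is 0.914/0.19 = 4.8105.
Posterior odds = 0.32802 × 4.8105 = 1.5780, so P(H|E) = 1.5780/(1+1.5780) = 0.612.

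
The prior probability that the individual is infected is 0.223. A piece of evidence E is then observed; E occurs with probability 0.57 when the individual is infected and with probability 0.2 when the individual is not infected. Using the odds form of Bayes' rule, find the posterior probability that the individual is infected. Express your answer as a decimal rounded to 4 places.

Prior odds = 0.223/(1−0.223) = 0.28700.
Likelihood ratio for E = 0.57/0.2 = 2.8500.
Posterior odds = prior odds × LR = 0.81795.
Posterior probability = odds/(1+odds) = 0.81795/1.8180 = 0.4499.

Posterior probability ≈ 0.4499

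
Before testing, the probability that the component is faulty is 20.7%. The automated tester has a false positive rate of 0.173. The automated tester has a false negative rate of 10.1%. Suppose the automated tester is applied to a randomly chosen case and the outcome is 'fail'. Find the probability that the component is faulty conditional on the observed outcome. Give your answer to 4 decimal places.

Write H for 'the component is faulty'. Prior odds H:¬H = 0.207/0.793 = 0.26103. For the 'fail' outcome, the likelihood ratio is 0.899/0.173 = 5.1965.
Posterior odds = 0.26103 × 5.1965 = 1.3565, so P(H|E) = 1.3565/(1+1.3565) = 0.5756.

P(H | E) ≈ 0.5756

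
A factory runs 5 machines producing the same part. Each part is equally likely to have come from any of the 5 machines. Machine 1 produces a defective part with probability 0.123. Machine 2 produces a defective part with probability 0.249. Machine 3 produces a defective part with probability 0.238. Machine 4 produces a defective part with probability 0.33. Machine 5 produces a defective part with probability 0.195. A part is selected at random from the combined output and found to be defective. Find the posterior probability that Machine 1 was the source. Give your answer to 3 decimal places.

Tabulate prior·likelihood by source: [1] prior 0.2, lik 0.123, product 0.02460; [2] prior 0.2, lik 0.249, product 0.04980; [3] prior 0.2, lik 0.238, product 0.04760; [4] prior 0.2, lik 0.33, product 0.06600; [5] prior 0.2, lik 0.195, product 0.03900.
Normalizing constant = 0.22700; the posterior for Machine 1 is its product over the sum, 0.02460/0.22700 = 0.108.

Posterior probability ≈ 0.108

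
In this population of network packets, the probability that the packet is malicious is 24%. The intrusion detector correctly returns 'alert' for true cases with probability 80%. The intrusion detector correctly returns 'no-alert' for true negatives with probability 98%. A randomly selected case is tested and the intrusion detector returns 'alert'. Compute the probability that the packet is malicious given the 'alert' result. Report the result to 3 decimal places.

Let H be the event that the packet is malicious. P(H) = 0.24, so P(¬H) = 0.76. With E the 'alert' result, P(E|H) = 0.8 and P(E|¬H) = 0.02.
P(E) = 0.8·0.24 + 0.02·0.76 = 0.19200 + 0.015200 = 0.20720.
By Bayes' theorem, P(H|E) = 0.19200 / 0.20720 = 0.927.

P(H | E) ≈ 0.927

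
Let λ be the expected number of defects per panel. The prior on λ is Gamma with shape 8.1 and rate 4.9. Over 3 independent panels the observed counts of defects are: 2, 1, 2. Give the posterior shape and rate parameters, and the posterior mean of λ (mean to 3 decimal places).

Total count ∑xᵢ = 5 over n = 3 panels.
Gamma is conjugate to the Poisson likelihood: posterior is Gamma(shape = 8.1+5 = 13.1, rate = 4.9+3 = 7.9).
Posterior mean = shape/rate = 13.1/7.9 = 1.658.

Posterior: Gamma(shape=13.1, rate=7.9); mean ≈ 1.658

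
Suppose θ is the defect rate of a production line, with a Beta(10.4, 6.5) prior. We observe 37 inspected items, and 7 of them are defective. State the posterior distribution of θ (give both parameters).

The binomial likelihood is conjugate to the Beta prior: with 7 successes and 30 failures, the posterior is Beta(10.4+7, 6.5+30) = Beta(17.4, 36.5).

Posterior: Beta(17.4, 36.5)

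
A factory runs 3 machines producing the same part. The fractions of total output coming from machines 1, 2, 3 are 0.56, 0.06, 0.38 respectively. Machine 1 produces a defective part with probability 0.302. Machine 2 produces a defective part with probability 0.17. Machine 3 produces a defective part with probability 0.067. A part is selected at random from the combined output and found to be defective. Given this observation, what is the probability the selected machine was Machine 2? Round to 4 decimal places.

Posterior probability ≈ 0.0498

Tabulate prior·likelihood by source: [1] prior 0.56, lik 0.302, product 0.1691; [2] prior 0.06, lik 0.17, product 0.01020; [3] prior 0.38, lik 0.067, product 0.02546.
Normalizing constant = 0.20478; the posterior for Machine 2 is its product over the sum, 0.01020/0.20478 = 0.0498.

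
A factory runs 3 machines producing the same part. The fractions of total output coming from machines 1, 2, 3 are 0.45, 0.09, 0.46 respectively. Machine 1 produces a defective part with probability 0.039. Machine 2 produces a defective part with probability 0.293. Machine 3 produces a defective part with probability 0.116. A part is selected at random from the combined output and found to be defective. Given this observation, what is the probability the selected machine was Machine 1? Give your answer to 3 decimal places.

Posterior probability ≈ 0.180

P(defective|M1) = 0.039; P(defective|M2) = 0.293; P(defective|M3) = 0.116.
Prior × likelihood for each source: 0.45·0.039=0.01755, 0.09·0.293=0.02637, 0.46·0.116=0.05336. Summing gives P(defective) = 0.097280.
P(Machine 1 | defective) = 0.01755 / 0.097280 = 0.180.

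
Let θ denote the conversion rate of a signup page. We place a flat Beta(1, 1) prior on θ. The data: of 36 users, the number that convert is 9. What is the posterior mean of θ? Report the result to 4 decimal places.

Posterior mean ≈ 0.2632

The binomial likelihood is conjugate to the Beta prior: with 9 successes and 27 failures, the posterior is Beta(1+9, 1+27) = Beta(10, 28).
Posterior mean = α/(α+β) = 10/38 = 0.2632.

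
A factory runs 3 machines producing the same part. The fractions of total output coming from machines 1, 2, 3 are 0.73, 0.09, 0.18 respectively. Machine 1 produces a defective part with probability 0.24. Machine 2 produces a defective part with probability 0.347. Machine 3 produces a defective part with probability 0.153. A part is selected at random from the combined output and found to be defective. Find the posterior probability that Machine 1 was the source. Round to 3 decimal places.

Tabulate prior·likelihood by source: [1] prior 0.73, lik 0.24, product 0.1752; [2] prior 0.09, lik 0.347, product 0.03123; [3] prior 0.18, lik 0.153, product 0.02754.
Normalizing constant = 0.23397; the posterior for Machine 1 is its product over the sum, 0.1752/0.23397 = 0.749.

Posterior probability ≈ 0.749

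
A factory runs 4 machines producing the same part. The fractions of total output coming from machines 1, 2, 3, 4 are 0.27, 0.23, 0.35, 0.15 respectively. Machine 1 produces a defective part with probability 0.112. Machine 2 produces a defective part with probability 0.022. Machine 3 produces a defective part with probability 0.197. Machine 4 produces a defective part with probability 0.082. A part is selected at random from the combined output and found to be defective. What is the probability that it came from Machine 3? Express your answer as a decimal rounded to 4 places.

Posterior probability ≈ 0.5916

Tabulate prior·likelihood by source: [1] prior 0.27, lik 0.112, product 0.03024; [2] prior 0.23, lik 0.022, product 0.005060; [3] prior 0.35, lik 0.197, product 0.06895; [4] prior 0.15, lik 0.082, product 0.01230.
Normalizing constant = 0.11655; the posterior for Machine 3 is its product over the sum, 0.06895/0.11655 = 0.5916.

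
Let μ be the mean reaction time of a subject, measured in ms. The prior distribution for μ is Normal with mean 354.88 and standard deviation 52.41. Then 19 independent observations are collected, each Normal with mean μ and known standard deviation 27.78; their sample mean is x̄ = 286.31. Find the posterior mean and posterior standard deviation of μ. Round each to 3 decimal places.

Prior precision 1/τ₀² = 1/52.41² = 0.00036406; data precision n/σ² = 19/27.78² = 0.0246201.
Posterior precision = 0.00036406 + 0.0246201 = 0.0249841, giving posterior SD = 1/√0.0249841 = 6.327.
Posterior mean = (0.00036406·354.88 + 0.0246201·286.31) / 0.0249841 = 287.309.

Posterior mean ≈ 287.309; posterior SD ≈ 6.327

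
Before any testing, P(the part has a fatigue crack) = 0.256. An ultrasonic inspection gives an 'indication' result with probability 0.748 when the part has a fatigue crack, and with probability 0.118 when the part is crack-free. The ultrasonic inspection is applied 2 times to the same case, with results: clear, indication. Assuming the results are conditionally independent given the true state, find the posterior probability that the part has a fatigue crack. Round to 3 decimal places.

Posterior P(H) ≈ 0.384

Let H be the event that the part has a fatigue crack; start with P(H) = 0.256. P('indication'|H) = 0.748, P('indication'|¬H) = 0.118.
Update on result 1 ('clear'): P(H) ← 0.252·0.2560 / (0.252·0.2560 + 0.882·0.7440) = 0.064512/0.72072 = 0.0895.
Update on result 2 ('indication'): P(H) ← 0.748·0.0895 / (0.748·0.0895 + 0.118·0.9105) = 0.066954/0.17439 = 0.3839.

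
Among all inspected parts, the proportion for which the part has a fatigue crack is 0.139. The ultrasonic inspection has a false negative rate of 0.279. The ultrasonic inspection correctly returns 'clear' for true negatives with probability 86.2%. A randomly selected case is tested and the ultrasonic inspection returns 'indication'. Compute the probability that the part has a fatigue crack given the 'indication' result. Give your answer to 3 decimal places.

P(H | E) ≈ 0.458

Let H be the event that the part has a fatigue crack. P(H) = 0.139, so P(¬H) = 0.861. With E the 'indication' result, P(E|H) = 0.721 and P(E|¬H) = 0.138.
P(E) = 0.721·0.139 + 0.138·0.861 = 0.10022 + 0.11882 = 0.21904.
By Bayes' theorem, P(H|E) = 0.10022 / 0.21904 = 0.458.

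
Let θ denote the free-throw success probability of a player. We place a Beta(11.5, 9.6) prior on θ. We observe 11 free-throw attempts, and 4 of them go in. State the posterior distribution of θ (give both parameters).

The binomial likelihood is conjugate to the Beta prior: with 4 successes and 7 failures, the posterior is Beta(11.5+4, 9.6+7) = Beta(15.5, 16.6).

Posterior: Beta(15.5, 16.6)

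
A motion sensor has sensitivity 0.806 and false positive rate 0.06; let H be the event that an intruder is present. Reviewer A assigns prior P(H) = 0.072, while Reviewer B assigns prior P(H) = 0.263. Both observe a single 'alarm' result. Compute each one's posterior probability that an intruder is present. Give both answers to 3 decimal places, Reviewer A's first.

Reviewer A: 0.510; Reviewer B: 0.827

The likelihood ratio for an 'alarm' result is 0.806/0.06 = 13.433.
Reviewer A: prior odds 0.072/0.928 = 0.077586; posterior odds 1.0422; posterior probability 0.510.
Reviewer B: prior odds 0.263/0.737 = 0.35685; posterior odds 4.7937; posterior probability 0.827.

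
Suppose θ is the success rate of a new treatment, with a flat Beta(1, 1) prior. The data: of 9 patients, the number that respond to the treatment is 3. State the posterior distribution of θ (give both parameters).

Posterior: Beta(4, 7)

The binomial likelihood is conjugate to the Beta prior: with 3 successes and 6 failures, the posterior is Beta(1+3, 1+6) = Beta(4, 7).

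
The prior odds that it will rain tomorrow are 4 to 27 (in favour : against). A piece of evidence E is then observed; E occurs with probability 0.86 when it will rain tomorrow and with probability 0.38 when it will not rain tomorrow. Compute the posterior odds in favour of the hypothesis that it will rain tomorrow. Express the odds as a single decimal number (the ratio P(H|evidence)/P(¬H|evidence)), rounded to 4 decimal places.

Prior odds = 4/27 = 0.14815. In log-odds, ln(0.14815) = -1.9095.
Add log likelihood ratio: ln(2.2632) = 0.81676.
Posterior log-odds = -1.0928, so posterior odds = exp(-1.0928) = 0.33528.

Posterior odds ≈ 0.3353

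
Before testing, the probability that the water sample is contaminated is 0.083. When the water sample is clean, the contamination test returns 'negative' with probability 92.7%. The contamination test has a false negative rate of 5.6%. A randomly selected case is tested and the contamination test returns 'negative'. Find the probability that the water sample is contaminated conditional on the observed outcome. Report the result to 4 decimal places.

Let H be the event that the water sample is contaminated. P(H) = 0.083, so P(¬H) = 0.917. With E the 'negative' result, P(E|H) = 0.056 and P(E|¬H) = 0.927.
P(E) = 0.056·0.083 + 0.927·0.917 = 0.0046480 + 0.85006 = 0.85471.
By Bayes' theorem, P(H|E) = 0.0046480 / 0.85471 = 0.0054.

P(H | E) ≈ 0.0054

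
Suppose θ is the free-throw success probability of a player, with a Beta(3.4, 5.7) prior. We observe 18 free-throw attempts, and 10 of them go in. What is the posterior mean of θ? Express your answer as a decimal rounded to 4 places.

The binomial likelihood is conjugate to the Beta prior: with 10 successes and 8 failures, the posterior is Beta(3.4+10, 5.7+8) = Beta(13.4, 13.7).
E[θ | data] = 13.4/(13.4+13.7) = 0.4945.

Posterior mean ≈ 0.4945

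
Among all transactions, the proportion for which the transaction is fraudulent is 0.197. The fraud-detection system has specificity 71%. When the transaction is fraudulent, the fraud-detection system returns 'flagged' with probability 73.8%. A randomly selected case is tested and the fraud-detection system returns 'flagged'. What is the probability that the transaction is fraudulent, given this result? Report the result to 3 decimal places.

P(H | E) ≈ 0.384

Write H for 'the transaction is fraudulent'. Prior odds H:¬H = 0.197/0.803 = 0.24533. For the 'flagged' outcome, the likelihood ratio is 0.738/0.29 = 2.5448.
Posterior odds = 0.24533 × 2.5448 = 0.62432, so P(H|E) = 0.62432/(1+0.62432) = 0.384.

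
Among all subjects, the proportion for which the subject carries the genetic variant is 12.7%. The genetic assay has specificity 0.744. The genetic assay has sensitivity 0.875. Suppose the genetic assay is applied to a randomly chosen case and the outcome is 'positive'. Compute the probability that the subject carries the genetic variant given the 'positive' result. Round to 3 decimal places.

Let H be the event that the subject carries the genetic variant. P(H) = 0.127, so P(¬H) = 0.873. With E the 'positive' result, P(E|H) = 0.875 and P(E|¬H) = 0.256.
P(E) = 0.875·0.127 + 0.256·0.873 = 0.11113 + 0.22349 = 0.33461.
By Bayes' theorem, P(H|E) = 0.11113 / 0.33461 = 0.332.

P(H | E) ≈ 0.332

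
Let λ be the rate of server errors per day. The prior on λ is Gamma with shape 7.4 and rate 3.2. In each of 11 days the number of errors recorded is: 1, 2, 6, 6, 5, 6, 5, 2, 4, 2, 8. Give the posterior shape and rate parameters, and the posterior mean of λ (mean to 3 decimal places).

The Poisson likelihood adds the total count to the shape and the number of exposure periods to the rate. Here ∑xᵢ = 47 and n = 11, so shape 7.4→54.4 and rate 3.2→14.2.
Posterior mean = shape/rate = 54.4/14.2 = 3.831.

Posterior: Gamma(shape=54.4, rate=14.2); mean ≈ 3.831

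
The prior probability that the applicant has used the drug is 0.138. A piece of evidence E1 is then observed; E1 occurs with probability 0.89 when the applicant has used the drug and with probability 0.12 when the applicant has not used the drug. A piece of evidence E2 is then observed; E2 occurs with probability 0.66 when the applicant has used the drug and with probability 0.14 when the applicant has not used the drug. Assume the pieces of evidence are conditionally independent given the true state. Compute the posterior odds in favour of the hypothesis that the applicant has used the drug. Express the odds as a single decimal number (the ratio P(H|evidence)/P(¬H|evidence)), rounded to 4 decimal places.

Prior odds = 0.138/(1−0.138) = 0.16009. In log-odds, ln(0.16009) = -1.8320.
Add log likelihood ratios: ln(7.4167) + ln(4.7143) = 3.5543.
Posterior log-odds = 1.7223, so posterior odds = exp(1.7223) = 5.5975.

Posterior odds ≈ 5.5975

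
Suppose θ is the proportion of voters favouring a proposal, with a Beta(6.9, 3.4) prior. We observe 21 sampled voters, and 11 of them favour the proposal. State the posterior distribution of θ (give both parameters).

Posterior: Beta(17.9, 13.4)

Observing 11 successes and 10 failures updates Beta(6.9, 3.4) by adding the success and failure counts to the two shape parameters: α = 6.9+11 = 17.9, β = 3.4+10 = 13.4.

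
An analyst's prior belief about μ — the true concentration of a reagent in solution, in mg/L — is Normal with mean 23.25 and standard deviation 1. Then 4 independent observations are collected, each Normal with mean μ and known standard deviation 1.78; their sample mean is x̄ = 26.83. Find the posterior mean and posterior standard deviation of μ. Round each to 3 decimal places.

Posterior mean ≈ 25.248; posterior SD ≈ 0.665

With known σ, the Normal prior is conjugate. Weight on the data is w = (n/σ²)/(n/σ² + 1/τ₀²) = 1.26247/(1.26247+1.00000) = 0.55800.
Posterior mean = w·x̄ + (1−w)·μ₀ = 0.55800·26.83 + 0.44200·23.25 = 25.248. Posterior variance = 1/(1.26247+1.00000) = 0.441995, so SD = 0.665.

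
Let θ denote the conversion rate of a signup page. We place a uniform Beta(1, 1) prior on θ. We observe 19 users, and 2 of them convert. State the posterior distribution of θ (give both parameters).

The binomial likelihood is conjugate to the Beta prior: with 2 successes and 17 failures, the posterior is Beta(1+2, 1+17) = Beta(3, 18).

Posterior: Beta(3, 18)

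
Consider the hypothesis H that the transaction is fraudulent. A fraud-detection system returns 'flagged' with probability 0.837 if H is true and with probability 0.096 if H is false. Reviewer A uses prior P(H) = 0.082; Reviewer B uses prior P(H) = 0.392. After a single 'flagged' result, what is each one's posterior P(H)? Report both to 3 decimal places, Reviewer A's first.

Reviewer A: 0.438; Reviewer B: 0.849

The likelihood ratio for a 'flagged' result is 0.837/0.096 = 8.7188.
Reviewer A: prior odds 0.082/0.918 = 0.089325; posterior odds 0.77880; posterior probability 0.438.
Reviewer B: prior odds 0.392/0.608 = 0.64474; posterior odds 5.6213; posterior probability 0.849.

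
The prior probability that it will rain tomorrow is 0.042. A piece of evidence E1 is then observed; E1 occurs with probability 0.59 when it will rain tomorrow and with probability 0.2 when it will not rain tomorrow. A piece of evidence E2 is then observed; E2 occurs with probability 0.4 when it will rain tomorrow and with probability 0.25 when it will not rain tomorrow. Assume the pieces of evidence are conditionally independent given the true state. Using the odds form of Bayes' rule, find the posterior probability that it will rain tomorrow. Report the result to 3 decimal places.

Prior odds = 0.042/(1−0.042) = 0.043841. In log-odds, ln(0.043841) = -3.1272.
Add log likelihood ratios: ln(2.9500) + ln(1.6000) = 1.5518.
Posterior log-odds = -1.5754, so posterior odds = exp(-1.5754) = 0.20693. Converting, P(H|E) = 0.20693/1.2069 = 0.171.

Posterior probability ≈ 0.171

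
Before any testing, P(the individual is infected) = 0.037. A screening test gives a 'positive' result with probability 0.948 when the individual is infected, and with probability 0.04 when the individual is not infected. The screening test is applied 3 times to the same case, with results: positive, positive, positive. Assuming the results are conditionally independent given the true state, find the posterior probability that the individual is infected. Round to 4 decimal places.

Posterior P(H) ≈ 0.9980

Let H be the event that the individual is infected; start with P(H) = 0.037. P('positive'|H) = 0.948, P('positive'|¬H) = 0.04.
Update on result 1 ('positive'): P(H) ← 0.948·0.0370 / (0.948·0.0370 + 0.04·0.9630) = 0.035076/0.073596 = 0.4766.
Update on result 2 ('positive'): P(H) ← 0.948·0.4766 / (0.948·0.4766 + 0.04·0.5234) = 0.45182/0.47275 = 0.9557.
Update on result 3 ('positive'): P(H) ← 0.948·0.9557 / (0.948·0.9557 + 0.04·0.0443) = 0.90602/0.90779 = 0.9980.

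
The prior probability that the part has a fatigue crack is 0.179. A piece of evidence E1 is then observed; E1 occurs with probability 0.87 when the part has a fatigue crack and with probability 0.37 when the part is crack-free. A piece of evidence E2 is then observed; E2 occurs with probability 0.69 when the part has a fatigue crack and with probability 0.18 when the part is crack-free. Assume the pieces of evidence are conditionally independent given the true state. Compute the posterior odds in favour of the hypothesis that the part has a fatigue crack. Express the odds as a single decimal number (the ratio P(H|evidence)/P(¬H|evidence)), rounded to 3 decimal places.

Posterior odds ≈ 1.965

Prior odds = 0.179/(1−0.179) = 0.21803.
Likelihood ratio for E1 = 0.87/0.37 = 2.3514.
Likelihood ratio for E2 = 0.69/0.18 = 3.8333.
Posterior odds = prior odds × LR₁ × LR₂ = 1.9652.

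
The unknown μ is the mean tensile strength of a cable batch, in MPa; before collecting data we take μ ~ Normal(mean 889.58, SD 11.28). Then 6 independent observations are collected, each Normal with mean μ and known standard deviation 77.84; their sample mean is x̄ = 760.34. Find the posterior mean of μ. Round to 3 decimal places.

Posterior mean ≈ 875.118

With known σ, the Normal prior is conjugate. Weight on the data is w = (n/σ²)/(n/σ² + 1/τ₀²) = 0.00099025/(0.00099025+0.00785926) = 0.11190.
Posterior mean = w·x̄ + (1−w)·μ₀ = 0.11190·760.34 + 0.88810·889.58 = 875.118.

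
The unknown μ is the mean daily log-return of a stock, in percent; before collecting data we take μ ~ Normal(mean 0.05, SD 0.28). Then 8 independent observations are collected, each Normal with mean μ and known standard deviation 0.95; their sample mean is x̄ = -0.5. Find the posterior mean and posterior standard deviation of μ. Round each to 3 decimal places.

Prior precision 1/τ₀² = 1/0.28² = 12.7551; data precision n/σ² = 8/0.95² = 8.86427.
Posterior precision = 12.7551 + 8.86427 = 21.6194, giving posterior SD = 1/√21.6194 = 0.215.
Posterior mean = (12.7551·0.05 + 8.86427·-0.5) / 21.6194 = -0.176.

Posterior mean ≈ -0.176; posterior SD ≈ 0.215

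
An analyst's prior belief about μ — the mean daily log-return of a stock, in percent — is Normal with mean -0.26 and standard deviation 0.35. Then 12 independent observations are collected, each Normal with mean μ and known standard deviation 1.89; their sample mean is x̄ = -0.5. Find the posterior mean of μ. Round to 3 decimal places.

Posterior mean ≈ -0.330

With known σ, the Normal prior is conjugate. Weight on the data is w = (n/σ²)/(n/σ² + 1/τ₀²) = 3.35937/(3.35937+8.16327) = 0.29155.
Posterior mean = w·x̄ + (1−w)·μ₀ = 0.29155·-0.5 + 0.70845·-0.26 = -0.330.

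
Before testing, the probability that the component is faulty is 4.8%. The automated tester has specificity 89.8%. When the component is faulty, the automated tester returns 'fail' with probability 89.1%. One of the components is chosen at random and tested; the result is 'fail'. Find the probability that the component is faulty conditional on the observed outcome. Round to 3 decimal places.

Write H for 'the component is faulty'. Prior odds H:¬H = 0.048/0.952 = 0.050420. For the 'fail' outcome, the likelihood ratio is 0.891/0.102 = 8.7353.
Posterior odds = 0.050420 × 8.7353 = 0.44043, so P(H|E) = 0.44043/(1+0.44043) = 0.306.

P(H | E) ≈ 0.306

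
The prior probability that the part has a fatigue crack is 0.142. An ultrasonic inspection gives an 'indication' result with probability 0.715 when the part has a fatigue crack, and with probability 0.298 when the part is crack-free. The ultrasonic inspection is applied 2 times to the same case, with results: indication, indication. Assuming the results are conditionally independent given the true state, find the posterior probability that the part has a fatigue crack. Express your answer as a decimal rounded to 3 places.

Posterior P(H) ≈ 0.488

Let H be the event that the part has a fatigue crack; start with P(H) = 0.142. P('indication'|H) = 0.715, P('indication'|¬H) = 0.298.
Update on result 1 ('indication'): P(H) ← 0.715·0.1420 / (0.715·0.1420 + 0.298·0.8580) = 0.10153/0.35721 = 0.2842.
Update on result 2 ('indication'): P(H) ← 0.715·0.2842 / (0.715·0.2842 + 0.298·0.7158) = 0.20322/0.41652 = 0.4879.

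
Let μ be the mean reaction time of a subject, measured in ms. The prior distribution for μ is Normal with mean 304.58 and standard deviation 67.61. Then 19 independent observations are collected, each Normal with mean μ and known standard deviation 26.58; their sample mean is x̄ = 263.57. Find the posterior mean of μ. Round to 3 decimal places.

Posterior mean ≈ 263.901

Prior precision 1/τ₀² = 1/67.61² = 0.00021877; data precision n/σ² = 19/26.58² = 0.0268933.
Posterior precision = 0.00021877 + 0.0268933 = 0.0271120.
Posterior mean = (0.00021877·304.58 + 0.0268933·263.57) / 0.0271120 = 263.901.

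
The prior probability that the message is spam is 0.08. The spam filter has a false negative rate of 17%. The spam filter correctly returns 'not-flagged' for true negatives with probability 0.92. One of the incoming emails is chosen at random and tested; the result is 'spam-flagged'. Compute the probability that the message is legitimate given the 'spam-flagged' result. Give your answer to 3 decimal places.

P(¬H | E) ≈ 0.526

Let H be the event that the message is spam. P(H) = 0.08, so P(¬H) = 0.92. With E the 'spam-flagged' result, P(E|H) = 0.83 and P(E|¬H) = 0.08.
P(E) = 0.83·0.08 + 0.08·0.92 = 0.066400 + 0.073600 = 0.14000.
By Bayes' theorem, P(H|E) = 0.066400 / 0.14000 = 0.474. Hence P(¬H|E) = 1 − 0.474 = 0.526.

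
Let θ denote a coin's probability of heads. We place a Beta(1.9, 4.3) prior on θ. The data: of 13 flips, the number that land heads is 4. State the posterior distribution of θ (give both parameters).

The binomial likelihood is conjugate to the Beta prior: with 4 successes and 9 failures, the posterior is Beta(1.9+4, 4.3+9) = Beta(5.9, 13.3).

Posterior: Beta(5.9, 13.3)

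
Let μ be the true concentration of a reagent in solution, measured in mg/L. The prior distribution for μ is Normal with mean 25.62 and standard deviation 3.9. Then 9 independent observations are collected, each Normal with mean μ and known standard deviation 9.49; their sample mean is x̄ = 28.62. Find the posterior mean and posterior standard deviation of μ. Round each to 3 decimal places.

Posterior mean ≈ 27.430; posterior SD ≈ 2.457

Prior precision 1/τ₀² = 1/3.9² = 0.0657462; data precision n/σ² = 9/9.49² = 0.0999333.
Posterior precision = 0.0657462 + 0.0999333 = 0.165679, giving posterior SD = 1/√0.165679 = 2.457.
Posterior mean = (0.0657462·25.62 + 0.0999333·28.62) / 0.165679 = 27.430.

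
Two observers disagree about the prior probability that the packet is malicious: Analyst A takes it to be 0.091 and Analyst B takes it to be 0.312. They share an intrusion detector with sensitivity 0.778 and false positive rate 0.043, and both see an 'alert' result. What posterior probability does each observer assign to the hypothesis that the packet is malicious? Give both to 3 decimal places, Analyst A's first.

Analyst A: 0.644; Analyst B: 0.891

The likelihood ratio for an 'alert' result is 0.778/0.043 = 18.093.
Analyst A: prior odds 0.091/0.909 = 0.10011; posterior odds 1.8113; posterior probability 0.644.
Analyst B: prior odds 0.312/0.688 = 0.45349; posterior odds 8.2050; posterior probability 0.891.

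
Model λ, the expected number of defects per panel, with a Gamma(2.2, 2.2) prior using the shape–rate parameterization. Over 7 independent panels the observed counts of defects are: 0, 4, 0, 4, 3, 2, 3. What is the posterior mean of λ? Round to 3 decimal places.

Total count ∑xᵢ = 16 over n = 7 panels.
Gamma is conjugate to the Poisson likelihood: posterior is Gamma(shape = 2.2+16 = 18.2, rate = 2.2+7 = 9.2).
Posterior mean = shape/rate = 18.2/9.2 = 1.978.

Posterior mean ≈ 1.978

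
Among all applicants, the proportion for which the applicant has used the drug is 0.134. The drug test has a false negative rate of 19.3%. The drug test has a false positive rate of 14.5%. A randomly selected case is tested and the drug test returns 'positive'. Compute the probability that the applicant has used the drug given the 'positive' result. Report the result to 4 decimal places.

Let H be the event that the applicant has used the drug. P(H) = 0.134, so P(¬H) = 0.866. With E the 'positive' result, P(E|H) = 0.807 and P(E|¬H) = 0.145.
P(E) = 0.807·0.134 + 0.145·0.866 = 0.10814 + 0.12557 = 0.23371.
By Bayes' theorem, P(H|E) = 0.10814 / 0.23371 = 0.4627.

P(H | E) ≈ 0.4627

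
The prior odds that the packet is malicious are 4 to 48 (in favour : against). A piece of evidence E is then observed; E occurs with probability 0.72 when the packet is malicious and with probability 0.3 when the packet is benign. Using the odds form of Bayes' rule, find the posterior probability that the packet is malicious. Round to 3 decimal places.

Posterior probability ≈ 0.167

Prior odds = 4/48 = 0.083333.
Likelihood ratio for E = 0.72/0.3 = 2.4000.
Posterior odds = prior odds × LR = 0.20000.
Posterior probability = odds/(1+odds) = 0.20000/1.2000 = 0.167.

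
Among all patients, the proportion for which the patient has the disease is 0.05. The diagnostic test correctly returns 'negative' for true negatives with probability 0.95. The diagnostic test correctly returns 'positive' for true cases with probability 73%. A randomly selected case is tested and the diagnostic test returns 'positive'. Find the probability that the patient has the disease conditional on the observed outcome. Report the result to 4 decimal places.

Write H for 'the patient has the disease'. Prior odds H:¬H = 0.05/0.95 = 0.052632. For the 'positive' outcome, the likelihood ratio is 0.73/0.05 = 14.600.
Posterior odds = 0.052632 × 14.600 = 0.76842, so P(H|E) = 0.76842/(1+0.76842) = 0.4345.

P(H | E) ≈ 0.4345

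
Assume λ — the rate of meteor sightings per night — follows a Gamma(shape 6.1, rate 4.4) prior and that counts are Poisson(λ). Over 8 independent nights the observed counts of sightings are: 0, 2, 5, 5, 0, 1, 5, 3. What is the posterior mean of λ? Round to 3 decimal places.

Posterior mean ≈ 2.185

The Poisson likelihood adds the total count to the shape and the number of exposure periods to the rate. Here ∑xᵢ = 21 and n = 8, so shape 6.1→27.1 and rate 4.4→12.4.
E[λ | data] = 27.1/12.4 = 2.185.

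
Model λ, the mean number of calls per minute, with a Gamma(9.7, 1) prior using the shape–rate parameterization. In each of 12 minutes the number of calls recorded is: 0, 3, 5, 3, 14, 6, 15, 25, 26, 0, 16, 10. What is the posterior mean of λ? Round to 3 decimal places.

Posterior mean ≈ 10.208

Total count ∑xᵢ = 123 over n = 12 minutes.
Gamma is conjugate to the Poisson likelihood: posterior is Gamma(shape = 9.7+123 = 132.7, rate = 1+12 = 13).
E[λ | data] = 132.7/13 = 10.208.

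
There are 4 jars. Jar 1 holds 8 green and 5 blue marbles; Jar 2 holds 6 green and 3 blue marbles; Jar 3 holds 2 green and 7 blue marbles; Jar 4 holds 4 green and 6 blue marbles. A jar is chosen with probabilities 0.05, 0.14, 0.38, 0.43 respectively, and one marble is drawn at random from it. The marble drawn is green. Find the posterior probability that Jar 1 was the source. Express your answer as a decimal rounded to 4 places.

Posterior probability ≈ 0.0809

Tabulate prior·likelihood by source: [1] prior 0.05, lik 0.6154, product 0.03077; [2] prior 0.14, lik 0.6667, product 0.09333; [3] prior 0.38, lik 0.2222, product 0.08444; [4] prior 0.43, lik 0.4, product 0.1720.
Normalizing constant = 0.38055; the posterior for Jar 1 is its product over the sum, 0.03077/0.38055 = 0.0809.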